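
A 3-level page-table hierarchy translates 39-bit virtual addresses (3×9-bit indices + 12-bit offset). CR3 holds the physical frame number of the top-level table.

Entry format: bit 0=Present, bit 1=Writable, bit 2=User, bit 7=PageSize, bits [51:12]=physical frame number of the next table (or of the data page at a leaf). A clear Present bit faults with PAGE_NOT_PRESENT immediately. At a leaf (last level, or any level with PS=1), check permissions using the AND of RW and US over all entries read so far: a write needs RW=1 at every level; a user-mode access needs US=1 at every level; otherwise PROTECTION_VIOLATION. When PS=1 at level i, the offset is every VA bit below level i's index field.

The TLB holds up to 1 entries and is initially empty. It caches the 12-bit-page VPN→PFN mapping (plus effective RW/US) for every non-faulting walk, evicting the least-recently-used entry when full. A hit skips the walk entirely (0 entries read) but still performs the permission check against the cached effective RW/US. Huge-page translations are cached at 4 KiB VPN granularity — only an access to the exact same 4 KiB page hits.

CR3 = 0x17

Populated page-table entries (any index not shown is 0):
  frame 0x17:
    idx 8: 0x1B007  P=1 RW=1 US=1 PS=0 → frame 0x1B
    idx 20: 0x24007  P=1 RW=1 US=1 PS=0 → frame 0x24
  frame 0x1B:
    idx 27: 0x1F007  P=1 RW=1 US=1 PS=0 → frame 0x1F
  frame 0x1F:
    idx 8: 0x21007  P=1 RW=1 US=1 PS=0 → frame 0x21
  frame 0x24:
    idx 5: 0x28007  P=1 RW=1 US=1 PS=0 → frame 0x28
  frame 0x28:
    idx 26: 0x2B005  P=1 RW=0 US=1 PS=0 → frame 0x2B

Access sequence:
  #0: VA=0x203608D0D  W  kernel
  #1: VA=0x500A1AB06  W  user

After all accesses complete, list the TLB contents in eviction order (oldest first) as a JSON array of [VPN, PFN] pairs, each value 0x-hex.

Per-access translation:
#0 VA=0x203608D0D (w,kernel):
  L0: frame=0x17 idx=8 entry=0x1B007 [P=1 RW=1 US=1 PS=0]
  L1: frame=0x1B idx=27 entry=0x1F007 [P=1 RW=1 US=1 PS=0]
  L2: frame=0x1F idx=8 entry=0x21007 [P=1 RW=1 US=1 PS=0]
  ⇒ phys 0x21D0D  [3 reads]
#1 VA=0x500A1AB06 (w,user):
  L0: frame=0x17 idx=20 entry=0x24007 [P=1 RW=1 US=1 PS=0]
  L1: frame=0x24 idx=5 entry=0x28007 [P=1 RW=1 US=1 PS=0]
  L2: frame=0x28 idx=26 entry=0x2B005 [P=1 RW=0 US=1 PS=0]
  → PROTECTION_VIOLATION  (3 entries read)

TLB: [["0x203608", "0x21"]]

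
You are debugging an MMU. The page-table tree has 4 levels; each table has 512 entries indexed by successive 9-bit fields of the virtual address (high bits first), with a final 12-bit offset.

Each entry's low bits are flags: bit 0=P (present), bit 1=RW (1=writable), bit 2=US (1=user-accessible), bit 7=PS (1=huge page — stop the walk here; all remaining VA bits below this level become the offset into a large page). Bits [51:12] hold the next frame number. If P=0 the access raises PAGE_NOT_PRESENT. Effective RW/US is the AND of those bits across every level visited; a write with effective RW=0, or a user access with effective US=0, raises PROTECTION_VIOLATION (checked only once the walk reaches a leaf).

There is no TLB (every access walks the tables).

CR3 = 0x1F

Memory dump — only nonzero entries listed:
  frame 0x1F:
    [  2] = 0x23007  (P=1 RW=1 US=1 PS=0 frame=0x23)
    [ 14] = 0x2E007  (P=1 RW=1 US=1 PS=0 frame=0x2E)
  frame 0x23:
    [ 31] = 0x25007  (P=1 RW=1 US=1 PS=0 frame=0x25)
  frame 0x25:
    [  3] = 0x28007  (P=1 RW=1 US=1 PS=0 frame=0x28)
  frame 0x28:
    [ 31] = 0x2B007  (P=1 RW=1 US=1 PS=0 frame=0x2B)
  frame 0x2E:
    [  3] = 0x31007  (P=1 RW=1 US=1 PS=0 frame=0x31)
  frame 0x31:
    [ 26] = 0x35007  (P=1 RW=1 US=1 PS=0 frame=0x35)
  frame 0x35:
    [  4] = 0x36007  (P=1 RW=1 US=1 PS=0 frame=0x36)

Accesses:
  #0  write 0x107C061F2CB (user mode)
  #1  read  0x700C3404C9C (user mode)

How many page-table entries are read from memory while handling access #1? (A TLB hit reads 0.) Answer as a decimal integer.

Trace:
#0 VA=0x107C061F2CB (w,user):
  L0: frame=0x1F idx=2 entry=0x23007 [P=1 RW=1 US=1 PS=0]
  L1: frame=0x23 idx=31 entry=0x25007 [P=1 RW=1 US=1 PS=0]
  L2: frame=0x25 idx=3 entry=0x28007 [P=1 RW=1 US=1 PS=0]
  L3: frame=0x28 idx=31 entry=0x2B007 [P=1 RW=1 US=1 PS=0]
  ⇒ phys 0x2B2CB  [4 reads]
#1 VA=0x700C3404C9C (r,user):
  L0: frame=0x1F idx=14 entry=0x2E007 [P=1 RW=1 US=1 PS=0]
  L1: frame=0x2E idx=3 entry=0x31007 [P=1 RW=1 US=1 PS=0]
  L2: frame=0x31 idx=26 entry=0x35007 [P=1 RW=1 US=1 PS=0]
  L3: frame=0x35 idx=4 entry=0x36007 [P=1 RW=1 US=1 PS=0]
  ⇒ phys 0x36C9C  [4 reads]

Entries read for #1: 4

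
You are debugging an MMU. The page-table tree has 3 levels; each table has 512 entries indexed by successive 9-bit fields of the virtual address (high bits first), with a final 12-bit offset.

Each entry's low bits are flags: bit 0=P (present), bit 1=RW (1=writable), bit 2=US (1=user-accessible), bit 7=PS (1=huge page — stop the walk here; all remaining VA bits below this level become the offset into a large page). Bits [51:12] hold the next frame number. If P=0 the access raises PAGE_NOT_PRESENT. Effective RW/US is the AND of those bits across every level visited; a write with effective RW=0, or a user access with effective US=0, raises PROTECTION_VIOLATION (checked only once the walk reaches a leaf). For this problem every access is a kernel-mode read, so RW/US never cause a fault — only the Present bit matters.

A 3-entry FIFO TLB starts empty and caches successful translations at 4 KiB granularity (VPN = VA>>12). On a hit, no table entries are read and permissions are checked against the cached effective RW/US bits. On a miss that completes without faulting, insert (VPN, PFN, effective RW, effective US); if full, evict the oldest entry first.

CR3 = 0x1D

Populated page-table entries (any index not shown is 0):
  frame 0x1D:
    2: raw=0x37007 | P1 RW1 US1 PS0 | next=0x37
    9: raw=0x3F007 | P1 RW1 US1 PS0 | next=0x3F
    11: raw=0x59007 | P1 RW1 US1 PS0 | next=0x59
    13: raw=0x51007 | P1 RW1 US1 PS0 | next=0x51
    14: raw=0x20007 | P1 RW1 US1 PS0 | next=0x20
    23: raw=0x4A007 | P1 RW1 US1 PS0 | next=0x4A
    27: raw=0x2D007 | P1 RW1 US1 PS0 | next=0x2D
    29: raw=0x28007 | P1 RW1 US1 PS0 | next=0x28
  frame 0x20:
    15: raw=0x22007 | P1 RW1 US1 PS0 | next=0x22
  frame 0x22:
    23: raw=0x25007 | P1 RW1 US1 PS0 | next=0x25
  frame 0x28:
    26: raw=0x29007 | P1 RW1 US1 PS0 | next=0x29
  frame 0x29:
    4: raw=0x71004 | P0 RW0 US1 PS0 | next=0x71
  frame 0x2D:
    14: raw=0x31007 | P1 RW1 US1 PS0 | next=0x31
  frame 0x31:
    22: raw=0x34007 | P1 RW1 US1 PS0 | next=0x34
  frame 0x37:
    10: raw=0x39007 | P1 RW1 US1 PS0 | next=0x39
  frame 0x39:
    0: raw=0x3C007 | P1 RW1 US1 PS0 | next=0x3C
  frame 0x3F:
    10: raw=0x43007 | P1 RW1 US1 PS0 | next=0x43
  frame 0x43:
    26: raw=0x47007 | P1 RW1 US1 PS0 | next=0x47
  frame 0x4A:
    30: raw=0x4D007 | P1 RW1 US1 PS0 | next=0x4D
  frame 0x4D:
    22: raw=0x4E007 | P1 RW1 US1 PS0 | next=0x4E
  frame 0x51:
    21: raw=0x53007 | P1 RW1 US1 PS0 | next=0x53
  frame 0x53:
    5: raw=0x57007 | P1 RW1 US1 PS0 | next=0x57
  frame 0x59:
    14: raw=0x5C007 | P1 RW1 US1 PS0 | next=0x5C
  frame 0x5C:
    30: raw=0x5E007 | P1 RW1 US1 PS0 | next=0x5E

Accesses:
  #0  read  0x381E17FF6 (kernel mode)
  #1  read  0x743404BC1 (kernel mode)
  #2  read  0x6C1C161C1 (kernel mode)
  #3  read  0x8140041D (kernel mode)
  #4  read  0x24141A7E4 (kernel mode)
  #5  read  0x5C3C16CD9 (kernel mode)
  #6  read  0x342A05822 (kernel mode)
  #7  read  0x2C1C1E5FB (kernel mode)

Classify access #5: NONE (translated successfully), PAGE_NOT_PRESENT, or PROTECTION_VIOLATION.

Per-access translation:
#0 VA=0x381E17FF6 (r,kernel):
  [0] read 0x1D idx=14: raw=0x20007 flags P=1 W=1 U=1 S=0
  [1] read 0x20 idx=15: raw=0x22007 flags P=1 W=1 U=1 S=0
  [2] read 0x22 idx=23: raw=0x25007 flags P=1 W=1 U=1 S=0
  → PA=0x25FF6  (3 entries read)
#1 VA=0x743404BC1 (r,kernel):
  [0] read 0x1D idx=29: raw=0x28007 flags P=1 W=1 U=1 S=0
  [1] read 0x28 idx=26: raw=0x29007 flags P=1 W=1 U=1 S=0
  [2] read 0x29 idx=4: raw=0x71004 flags P=0 W=0 U=1 S=0
  ⇒ fault: PAGE_NOT_PRESENT  — 3 lookups
#2 VA=0x6C1C161C1 (r,kernel):
  [0] read 0x1D idx=27: raw=0x2D007 flags P=1 W=1 U=1 S=0
  [1] read 0x2D idx=14: raw=0x31007 flags P=1 W=1 U=1 S=0
  [2] read 0x31 idx=22: raw=0x34007 flags P=1 W=1 U=1 S=0
  → PA=0x341C1  (3 entries read)
#3 VA=0x8140041D (r,kernel):
  [0] read 0x1D idx=2: raw=0x37007 flags P=1 W=1 U=1 S=0
  [1] read 0x37 idx=10: raw=0x39007 flags P=1 W=1 U=1 S=0
  [2] read 0x39 idx=0: raw=0x3C007 flags P=1 W=1 U=1 S=0
  → PA=0x3C41D  (3 entries read)
#4 VA=0x24141A7E4 (r,kernel):
  [0] read 0x1D idx=9: raw=0x3F007 flags P=1 W=1 U=1 S=0
  [1] read 0x3F idx=10: raw=0x43007 flags P=1 W=1 U=1 S=0
  [2] read 0x43 idx=26: raw=0x47007 flags P=1 W=1 U=1 S=0
  → PA=0x477E4  (3 entries read)
#5 VA=0x5C3C16CD9 (r,kernel):
  [0] read 0x1D idx=23: raw=0x4A007 flags P=1 W=1 U=1 S=0
  [1] read 0x4A idx=30: raw=0x4D007 flags P=1 W=1 U=1 S=0
  [2] read 0x4D idx=22: raw=0x4E007 flags P=1 W=1 U=1 S=0
  → PA=0x4ECD9  (3 entries read)
#6 VA=0x342A05822 (r,kernel):
  [0] read 0x1D idx=13: raw=0x51007 flags P=1 W=1 U=1 S=0
  [1] read 0x51 idx=21: raw=0x53007 flags P=1 W=1 U=1 S=0
  [2] read 0x53 idx=5: raw=0x57007 flags P=1 W=1 U=1 S=0
  → PA=0x57822  (3 entries read)
#7 VA=0x2C1C1E5FB (r,kernel):
  [0] read 0x1D idx=11: raw=0x59007 flags P=1 W=1 U=1 S=0
  [1] read 0x59 idx=14: raw=0x5C007 flags P=1 W=1 U=1 S=0
  [2] read 0x5C idx=30: raw=0x5E007 flags P=1 W=1 U=1 S=0
  → PA=0x5E5FB  (3 entries read)

Access #5 fault: NONE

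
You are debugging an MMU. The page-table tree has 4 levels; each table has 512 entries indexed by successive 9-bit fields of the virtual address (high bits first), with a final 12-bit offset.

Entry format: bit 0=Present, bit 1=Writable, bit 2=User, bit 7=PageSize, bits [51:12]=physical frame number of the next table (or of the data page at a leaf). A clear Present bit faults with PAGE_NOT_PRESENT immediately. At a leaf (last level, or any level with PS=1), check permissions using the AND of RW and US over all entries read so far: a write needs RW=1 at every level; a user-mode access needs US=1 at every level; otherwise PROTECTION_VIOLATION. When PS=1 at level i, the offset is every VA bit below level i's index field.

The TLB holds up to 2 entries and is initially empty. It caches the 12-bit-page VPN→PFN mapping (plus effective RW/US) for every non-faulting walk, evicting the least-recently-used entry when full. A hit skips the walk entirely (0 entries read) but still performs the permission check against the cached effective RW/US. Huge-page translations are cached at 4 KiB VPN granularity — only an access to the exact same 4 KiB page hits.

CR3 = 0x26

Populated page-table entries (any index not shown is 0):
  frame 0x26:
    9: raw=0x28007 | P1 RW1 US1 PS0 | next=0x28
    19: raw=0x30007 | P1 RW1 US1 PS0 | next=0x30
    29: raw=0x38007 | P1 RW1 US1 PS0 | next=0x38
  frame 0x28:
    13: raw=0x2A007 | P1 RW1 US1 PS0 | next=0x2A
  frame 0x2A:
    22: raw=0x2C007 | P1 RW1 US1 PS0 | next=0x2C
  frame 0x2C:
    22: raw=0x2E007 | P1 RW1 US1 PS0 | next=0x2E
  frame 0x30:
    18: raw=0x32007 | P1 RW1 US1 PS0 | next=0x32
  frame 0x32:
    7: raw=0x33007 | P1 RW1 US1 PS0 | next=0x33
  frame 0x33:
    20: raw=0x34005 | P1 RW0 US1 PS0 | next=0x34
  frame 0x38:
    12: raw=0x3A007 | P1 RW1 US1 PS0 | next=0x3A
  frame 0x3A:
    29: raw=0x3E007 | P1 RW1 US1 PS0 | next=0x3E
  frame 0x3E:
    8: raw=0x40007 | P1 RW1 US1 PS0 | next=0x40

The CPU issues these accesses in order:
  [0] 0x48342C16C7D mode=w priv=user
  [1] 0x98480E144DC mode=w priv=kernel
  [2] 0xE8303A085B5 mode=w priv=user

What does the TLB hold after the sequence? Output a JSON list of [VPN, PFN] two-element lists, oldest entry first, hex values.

Per-access translation:
#0 VA=0x48342C16C7D (w,user):
  [0] read 0x26 idx=9: raw=0x28007 flags P=1 W=1 U=1 S=0
  [1] read 0x28 idx=13: raw=0x2A007 flags P=1 W=1 U=1 S=0
  [2] read 0x2A idx=22: raw=0x2C007 flags P=1 W=1 U=1 S=0
  [3] read 0x2C idx=22: raw=0x2E007 flags P=1 W=1 U=1 S=0
  ✓ 0x2EC7D  — 4 lookups
#1 VA=0x98480E144DC (w,kernel):
  [0] read 0x26 idx=19: raw=0x30007 flags P=1 W=1 U=1 S=0
  [1] read 0x30 idx=18: raw=0x32007 flags P=1 W=1 U=1 S=0
  [2] read 0x32 idx=7: raw=0x33007 flags P=1 W=1 U=1 S=0
  [3] read 0x33 idx=20: raw=0x34005 flags P=1 W=0 U=1 S=0
  → PROTECTION_VIOLATION  (4 entries read)
#2 VA=0xE8303A085B5 (w,user):
  [0] read 0x26 idx=29: raw=0x38007 flags P=1 W=1 U=1 S=0
  [1] read 0x38 idx=12: raw=0x3A007 flags P=1 W=1 U=1 S=0
  [2] read 0x3A idx=29: raw=0x3E007 flags P=1 W=1 U=1 S=0
  [3] read 0x3E idx=8: raw=0x40007 flags P=1 W=1 U=1 S=0
  ✓ 0x405B5  — 4 lookups

TLB: [["0x48342C16", "0x2E"], ["0xE8303A08", "0x40"]]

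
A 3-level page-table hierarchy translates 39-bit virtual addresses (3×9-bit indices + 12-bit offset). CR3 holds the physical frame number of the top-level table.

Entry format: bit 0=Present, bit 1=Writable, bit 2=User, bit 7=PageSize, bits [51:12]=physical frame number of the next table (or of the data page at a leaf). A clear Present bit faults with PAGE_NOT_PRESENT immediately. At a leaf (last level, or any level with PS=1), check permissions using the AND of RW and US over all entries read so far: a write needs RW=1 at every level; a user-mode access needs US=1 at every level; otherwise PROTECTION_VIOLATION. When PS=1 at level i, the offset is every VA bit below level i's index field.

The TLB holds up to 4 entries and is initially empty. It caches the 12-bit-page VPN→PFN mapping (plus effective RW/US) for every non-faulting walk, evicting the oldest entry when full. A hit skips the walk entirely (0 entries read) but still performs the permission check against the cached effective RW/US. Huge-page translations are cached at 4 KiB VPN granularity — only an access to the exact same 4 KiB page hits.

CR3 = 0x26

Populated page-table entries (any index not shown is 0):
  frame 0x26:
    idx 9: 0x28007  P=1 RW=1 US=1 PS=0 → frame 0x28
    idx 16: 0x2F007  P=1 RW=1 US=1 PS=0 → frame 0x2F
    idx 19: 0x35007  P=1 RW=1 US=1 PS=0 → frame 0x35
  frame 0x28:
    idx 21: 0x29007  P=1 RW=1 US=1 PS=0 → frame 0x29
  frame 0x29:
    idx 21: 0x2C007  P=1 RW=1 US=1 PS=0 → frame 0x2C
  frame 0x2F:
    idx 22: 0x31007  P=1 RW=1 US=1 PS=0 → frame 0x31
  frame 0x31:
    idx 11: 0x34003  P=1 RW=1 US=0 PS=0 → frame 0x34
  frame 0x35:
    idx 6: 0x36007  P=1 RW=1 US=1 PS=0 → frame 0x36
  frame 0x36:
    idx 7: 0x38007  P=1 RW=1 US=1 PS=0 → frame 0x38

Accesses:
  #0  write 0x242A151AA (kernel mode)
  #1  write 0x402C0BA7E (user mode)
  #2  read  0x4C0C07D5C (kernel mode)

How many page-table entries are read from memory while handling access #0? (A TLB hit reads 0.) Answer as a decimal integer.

Trace:
#0 VA=0x242A151AA (w,kernel):
  L0 @0x26[9] → 0x28007  P=1,RW=1,US=1,PS=0
  L1 @0x28[21] → 0x29007  P=1,RW=1,US=1,PS=0
  L2 @0x29[21] → 0x2C007  P=1,RW=1,US=1,PS=0
  ⇒ phys 0x2C1AA  [3 reads]
#1 VA=0x402C0BA7E (w,user):
  L0 @0x26[16] → 0x2F007  P=1,RW=1,US=1,PS=0
  L1 @0x2F[22] → 0x31007  P=1,RW=1,US=1,PS=0
  L2 @0x31[11] → 0x34003  P=1,RW=1,US=0,PS=0
  ⇒ fault: PROTECTION_VIOLATION  — 3 lookups
#2 VA=0x4C0C07D5C (r,kernel):
  L0 @0x26[19] → 0x35007  P=1,RW=1,US=1,PS=0
  L1 @0x35[6] → 0x36007  P=1,RW=1,US=1,PS=0
  L2 @0x36[7] → 0x38007  P=1,RW=1,US=1,PS=0
  ⇒ phys 0x38D5C  [3 reads]

Entries read for #0: 3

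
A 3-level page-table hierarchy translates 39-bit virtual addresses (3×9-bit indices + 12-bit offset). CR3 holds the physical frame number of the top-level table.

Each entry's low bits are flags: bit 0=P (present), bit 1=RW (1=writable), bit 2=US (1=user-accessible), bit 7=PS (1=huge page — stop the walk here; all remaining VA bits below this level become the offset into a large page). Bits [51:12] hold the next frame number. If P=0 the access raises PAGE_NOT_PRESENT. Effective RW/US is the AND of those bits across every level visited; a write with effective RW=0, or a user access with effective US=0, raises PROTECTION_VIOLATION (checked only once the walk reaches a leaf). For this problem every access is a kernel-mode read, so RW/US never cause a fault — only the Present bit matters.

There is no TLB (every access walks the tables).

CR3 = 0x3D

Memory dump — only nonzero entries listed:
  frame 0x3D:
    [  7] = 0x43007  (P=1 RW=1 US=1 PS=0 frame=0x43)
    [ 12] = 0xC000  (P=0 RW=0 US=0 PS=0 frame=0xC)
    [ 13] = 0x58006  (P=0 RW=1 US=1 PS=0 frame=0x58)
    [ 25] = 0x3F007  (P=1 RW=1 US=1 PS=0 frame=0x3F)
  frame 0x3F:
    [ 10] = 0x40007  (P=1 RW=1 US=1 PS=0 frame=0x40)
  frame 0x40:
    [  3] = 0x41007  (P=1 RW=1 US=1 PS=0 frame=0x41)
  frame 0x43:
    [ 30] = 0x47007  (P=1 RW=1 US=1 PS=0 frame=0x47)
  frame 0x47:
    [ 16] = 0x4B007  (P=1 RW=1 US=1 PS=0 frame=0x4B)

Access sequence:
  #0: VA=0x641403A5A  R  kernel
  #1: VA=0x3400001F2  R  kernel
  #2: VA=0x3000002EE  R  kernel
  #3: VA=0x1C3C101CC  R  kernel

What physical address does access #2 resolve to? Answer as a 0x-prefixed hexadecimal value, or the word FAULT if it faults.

Walk each access:
#0 VA=0x641403A5A (r,kernel):
  L0: frame=0x3D idx=25 entry=0x3F007 [P=1 RW=1 US=1 PS=0]
  L1: frame=0x3F idx=10 entry=0x40007 [P=1 RW=1 US=1 PS=0]
  L2: frame=0x40 idx=3 entry=0x41007 [P=1 RW=1 US=1 PS=0]
  ⇒ phys 0x41A5A  [3 reads]
#1 VA=0x3400001F2 (r,kernel):
  L0: frame=0x3D idx=13 entry=0x58006 [P=0 RW=1 US=1 PS=0]
  ✗ PAGE_NOT_PRESENT  [1 reads]
#2 VA=0x3000002EE (r,kernel):
  L0: frame=0x3D idx=12 entry=0xC000 [P=0 RW=0 US=0 PS=0]
  ✗ PAGE_NOT_PRESENT  [1 reads]
#3 VA=0x1C3C101CC (r,kernel):
  L0: frame=0x3D idx=7 entry=0x43007 [P=1 RW=1 US=1 PS=0]
  L1: frame=0x43 idx=30 entry=0x47007 [P=1 RW=1 US=1 PS=0]
  L2: frame=0x47 idx=16 entry=0x4B007 [P=1 RW=1 US=1 PS=0]
  ⇒ phys 0x4B1CC  [3 reads]

Access #2 PA: FAULT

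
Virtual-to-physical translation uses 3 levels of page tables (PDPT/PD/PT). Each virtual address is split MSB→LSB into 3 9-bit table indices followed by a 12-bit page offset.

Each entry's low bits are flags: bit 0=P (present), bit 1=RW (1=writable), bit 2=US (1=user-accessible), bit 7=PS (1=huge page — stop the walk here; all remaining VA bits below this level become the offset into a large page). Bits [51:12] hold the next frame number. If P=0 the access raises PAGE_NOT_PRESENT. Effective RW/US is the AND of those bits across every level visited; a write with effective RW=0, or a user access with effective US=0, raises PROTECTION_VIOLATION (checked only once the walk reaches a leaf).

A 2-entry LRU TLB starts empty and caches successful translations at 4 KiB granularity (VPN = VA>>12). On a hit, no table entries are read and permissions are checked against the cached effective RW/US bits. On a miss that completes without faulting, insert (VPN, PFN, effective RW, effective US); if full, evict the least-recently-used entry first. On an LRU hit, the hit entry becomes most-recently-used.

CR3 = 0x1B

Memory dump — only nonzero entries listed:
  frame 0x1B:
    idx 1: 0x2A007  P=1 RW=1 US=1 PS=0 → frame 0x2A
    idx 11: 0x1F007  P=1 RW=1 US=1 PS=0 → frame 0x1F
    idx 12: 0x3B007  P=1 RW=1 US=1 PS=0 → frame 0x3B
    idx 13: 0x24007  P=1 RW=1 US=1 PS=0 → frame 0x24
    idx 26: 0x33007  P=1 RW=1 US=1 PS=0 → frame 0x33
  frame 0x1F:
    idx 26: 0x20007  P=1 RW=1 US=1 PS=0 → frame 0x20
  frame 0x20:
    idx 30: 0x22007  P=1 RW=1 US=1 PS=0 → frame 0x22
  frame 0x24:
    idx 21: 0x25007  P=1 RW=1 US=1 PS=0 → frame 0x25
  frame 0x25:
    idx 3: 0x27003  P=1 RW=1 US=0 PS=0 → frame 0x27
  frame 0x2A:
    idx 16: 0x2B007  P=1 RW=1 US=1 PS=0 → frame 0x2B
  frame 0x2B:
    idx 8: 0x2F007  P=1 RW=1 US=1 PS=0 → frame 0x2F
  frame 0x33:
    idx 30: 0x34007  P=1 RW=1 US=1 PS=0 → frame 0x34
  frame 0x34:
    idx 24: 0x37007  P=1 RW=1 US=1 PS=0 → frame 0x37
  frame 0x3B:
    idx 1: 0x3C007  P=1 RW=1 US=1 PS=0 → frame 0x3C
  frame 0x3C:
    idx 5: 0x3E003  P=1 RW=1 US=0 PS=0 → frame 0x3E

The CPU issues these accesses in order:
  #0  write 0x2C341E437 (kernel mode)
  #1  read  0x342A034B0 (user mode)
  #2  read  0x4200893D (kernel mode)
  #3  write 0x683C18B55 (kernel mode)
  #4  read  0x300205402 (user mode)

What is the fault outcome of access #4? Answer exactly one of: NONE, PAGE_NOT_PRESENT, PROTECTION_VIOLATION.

Trace:
#0 VA=0x2C341E437 (w,kernel):
  [0] read 0x1B idx=11: raw=0x1F007 flags P=1 W=1 U=1 S=0
  [1] read 0x1F idx=26: raw=0x20007 flags P=1 W=1 U=1 S=0
  [2] read 0x20 idx=30: raw=0x22007 flags P=1 W=1 U=1 S=0
  ✓ 0x22437  — 3 lookups
#1 VA=0x342A034B0 (r,user):
  [0] read 0x1B idx=13: raw=0x24007 flags P=1 W=1 U=1 S=0
  [1] read 0x24 idx=21: raw=0x25007 flags P=1 W=1 U=1 S=0
  [2] read 0x25 idx=3: raw=0x27003 flags P=1 W=1 U=0 S=0
  ✗ PROTECTION_VIOLATION  [3 reads]
#2 VA=0x4200893D (r,kernel):
  [0] read 0x1B idx=1: raw=0x2A007 flags P=1 W=1 U=1 S=0
  [1] read 0x2A idx=16: raw=0x2B007 flags P=1 W=1 U=1 S=0
  [2] read 0x2B idx=8: raw=0x2F007 flags P=1 W=1 U=1 S=0
  ✓ 0x2F93D  — 3 lookups
#3 VA=0x683C18B55 (w,kernel):
  [0] read 0x1B idx=26: raw=0x33007 flags P=1 W=1 U=1 S=0
  [1] read 0x33 idx=30: raw=0x34007 flags P=1 W=1 U=1 S=0
  [2] read 0x34 idx=24: raw=0x37007 flags P=1 W=1 U=1 S=0
  ✓ 0x37B55  — 3 lookups
#4 VA=0x300205402 (r,user):
  [0] read 0x1B idx=12: raw=0x3B007 flags P=1 W=1 U=1 S=0
  [1] read 0x3B idx=1: raw=0x3C007 flags P=1 W=1 U=1 S=0
  [2] read 0x3C idx=5: raw=0x3E003 flags P=1 W=1 U=0 S=0
  ✗ PROTECTION_VIOLATION  [3 reads]

Access #4 fault: PROTECTION_VIOLATION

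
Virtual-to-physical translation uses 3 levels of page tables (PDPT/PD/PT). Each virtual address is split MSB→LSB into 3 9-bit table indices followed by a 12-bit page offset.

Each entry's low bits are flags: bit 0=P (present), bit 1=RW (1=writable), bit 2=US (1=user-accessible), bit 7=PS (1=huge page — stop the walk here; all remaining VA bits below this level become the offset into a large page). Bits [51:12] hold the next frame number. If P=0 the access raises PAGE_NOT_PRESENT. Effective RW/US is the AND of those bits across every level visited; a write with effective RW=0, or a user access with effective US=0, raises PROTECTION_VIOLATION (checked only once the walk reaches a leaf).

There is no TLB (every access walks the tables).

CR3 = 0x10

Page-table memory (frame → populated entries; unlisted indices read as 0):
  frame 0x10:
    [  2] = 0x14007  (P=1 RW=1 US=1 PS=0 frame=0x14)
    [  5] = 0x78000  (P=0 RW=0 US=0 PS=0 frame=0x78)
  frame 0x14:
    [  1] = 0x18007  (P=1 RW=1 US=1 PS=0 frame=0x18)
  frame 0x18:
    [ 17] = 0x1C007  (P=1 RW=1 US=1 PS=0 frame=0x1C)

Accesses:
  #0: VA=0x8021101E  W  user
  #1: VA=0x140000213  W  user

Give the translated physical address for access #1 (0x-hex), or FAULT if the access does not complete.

Walk each access:
#0 VA=0x8021101E (w,user):
  L0 @0x10[2] → 0x14007  P=1,RW=1,US=1,PS=0
  L1 @0x14[1] → 0x18007  P=1,RW=1,US=1,PS=0
  L2 @0x18[17] → 0x1C007  P=1,RW=1,US=1,PS=0
  ⇒ phys 0x1C01E  [3 reads]
#1 VA=0x140000213 (w,user):
  L0 @0x10[5] → 0x78000  P=0,RW=0,US=0,PS=0
  → PAGE_NOT_PRESENT  (1 entries read)

Access #1 PA: FAULT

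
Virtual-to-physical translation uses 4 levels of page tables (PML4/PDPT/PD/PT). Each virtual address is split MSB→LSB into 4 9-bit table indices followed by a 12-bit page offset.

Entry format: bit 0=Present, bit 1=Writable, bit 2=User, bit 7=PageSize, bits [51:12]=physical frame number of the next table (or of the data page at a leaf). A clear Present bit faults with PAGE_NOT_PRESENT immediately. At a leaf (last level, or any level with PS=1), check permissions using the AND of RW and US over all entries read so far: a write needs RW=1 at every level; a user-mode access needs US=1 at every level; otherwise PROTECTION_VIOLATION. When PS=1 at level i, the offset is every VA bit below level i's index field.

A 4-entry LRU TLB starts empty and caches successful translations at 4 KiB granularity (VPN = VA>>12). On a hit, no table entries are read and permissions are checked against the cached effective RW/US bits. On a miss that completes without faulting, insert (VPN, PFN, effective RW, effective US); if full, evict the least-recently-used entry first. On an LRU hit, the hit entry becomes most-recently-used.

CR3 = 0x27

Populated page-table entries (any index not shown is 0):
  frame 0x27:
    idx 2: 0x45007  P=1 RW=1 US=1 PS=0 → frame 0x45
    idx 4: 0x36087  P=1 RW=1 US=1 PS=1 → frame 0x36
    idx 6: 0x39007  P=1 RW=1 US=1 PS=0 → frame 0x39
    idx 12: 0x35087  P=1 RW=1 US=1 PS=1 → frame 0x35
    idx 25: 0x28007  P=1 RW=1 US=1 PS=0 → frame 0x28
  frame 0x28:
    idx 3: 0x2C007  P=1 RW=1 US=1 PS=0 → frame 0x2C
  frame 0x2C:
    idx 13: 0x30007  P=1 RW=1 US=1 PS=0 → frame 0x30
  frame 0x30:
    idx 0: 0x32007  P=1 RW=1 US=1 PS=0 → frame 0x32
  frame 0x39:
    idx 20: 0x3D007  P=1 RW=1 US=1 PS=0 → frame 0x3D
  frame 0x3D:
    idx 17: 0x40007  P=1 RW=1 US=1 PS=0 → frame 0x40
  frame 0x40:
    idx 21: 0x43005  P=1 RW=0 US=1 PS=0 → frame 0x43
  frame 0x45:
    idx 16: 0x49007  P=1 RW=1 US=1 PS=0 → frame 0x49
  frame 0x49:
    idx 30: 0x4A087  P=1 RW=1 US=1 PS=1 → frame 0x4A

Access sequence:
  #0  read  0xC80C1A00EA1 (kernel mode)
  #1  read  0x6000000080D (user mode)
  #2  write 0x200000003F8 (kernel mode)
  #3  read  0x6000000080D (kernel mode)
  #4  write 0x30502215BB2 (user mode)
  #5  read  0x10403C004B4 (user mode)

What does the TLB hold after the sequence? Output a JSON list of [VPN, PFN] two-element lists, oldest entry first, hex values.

Per-access translation:
#0 VA=0xC80C1A00EA1 (r,kernel):
  L0: frame=0x27 idx=25 entry=0x28007 [P=1 RW=1 US=1 PS=0]
  L1: frame=0x28 idx=3 entry=0x2C007 [P=1 RW=1 US=1 PS=0]
  L2: frame=0x2C idx=13 entry=0x30007 [P=1 RW=1 US=1 PS=0]
  L3: frame=0x30 idx=0 entry=0x32007 [P=1 RW=1 US=1 PS=0]
  ⇒ phys 0x32EA1  [4 reads]
#1 VA=0x6000000080D (r,user):
  L0: frame=0x27 idx=12 entry=0x35087 [P=1 RW=1 US=1 PS=1]
  ⇒ phys 0x3580D (huge @L0)  [1 reads]
#2 VA=0x200000003F8 (w,kernel):
  L0: frame=0x27 idx=4 entry=0x36087 [P=1 RW=1 US=1 PS=1]
  ⇒ phys 0x363F8 (huge @L0)  [1 reads]
#3 VA=0x6000000080D (r,kernel):
  TLB hit vpn=0x60000000 → PA=0x3580D
#4 VA=0x30502215BB2 (w,user):
  L0: frame=0x27 idx=6 entry=0x39007 [P=1 RW=1 US=1 PS=0]
  L1: frame=0x39 idx=20 entry=0x3D007 [P=1 RW=1 US=1 PS=0]
  L2: frame=0x3D idx=17 entry=0x40007 [P=1 RW=1 US=1 PS=0]
  L3: frame=0x40 idx=21 entry=0x43005 [P=1 RW=0 US=1 PS=0]
  → PROTECTION_VIOLATION  (4 entries read)
#5 VA=0x10403C004B4 (r,user):
  L0: frame=0x27 idx=2 entry=0x45007 [P=1 RW=1 US=1 PS=0]
  L1: frame=0x45 idx=16 entry=0x49007 [P=1 RW=1 US=1 PS=0]
  L2: frame=0x49 idx=30 entry=0x4A087 [P=1 RW=1 US=1 PS=1]
  ⇒ phys 0x4A4B4 (huge @L2)  [3 reads]

TLB: [["0xC80C1A00", "0x32"], ["0x20000000", "0x36"], ["0x60000000", "0x35"], ["0x10403C00", "0x4A"]]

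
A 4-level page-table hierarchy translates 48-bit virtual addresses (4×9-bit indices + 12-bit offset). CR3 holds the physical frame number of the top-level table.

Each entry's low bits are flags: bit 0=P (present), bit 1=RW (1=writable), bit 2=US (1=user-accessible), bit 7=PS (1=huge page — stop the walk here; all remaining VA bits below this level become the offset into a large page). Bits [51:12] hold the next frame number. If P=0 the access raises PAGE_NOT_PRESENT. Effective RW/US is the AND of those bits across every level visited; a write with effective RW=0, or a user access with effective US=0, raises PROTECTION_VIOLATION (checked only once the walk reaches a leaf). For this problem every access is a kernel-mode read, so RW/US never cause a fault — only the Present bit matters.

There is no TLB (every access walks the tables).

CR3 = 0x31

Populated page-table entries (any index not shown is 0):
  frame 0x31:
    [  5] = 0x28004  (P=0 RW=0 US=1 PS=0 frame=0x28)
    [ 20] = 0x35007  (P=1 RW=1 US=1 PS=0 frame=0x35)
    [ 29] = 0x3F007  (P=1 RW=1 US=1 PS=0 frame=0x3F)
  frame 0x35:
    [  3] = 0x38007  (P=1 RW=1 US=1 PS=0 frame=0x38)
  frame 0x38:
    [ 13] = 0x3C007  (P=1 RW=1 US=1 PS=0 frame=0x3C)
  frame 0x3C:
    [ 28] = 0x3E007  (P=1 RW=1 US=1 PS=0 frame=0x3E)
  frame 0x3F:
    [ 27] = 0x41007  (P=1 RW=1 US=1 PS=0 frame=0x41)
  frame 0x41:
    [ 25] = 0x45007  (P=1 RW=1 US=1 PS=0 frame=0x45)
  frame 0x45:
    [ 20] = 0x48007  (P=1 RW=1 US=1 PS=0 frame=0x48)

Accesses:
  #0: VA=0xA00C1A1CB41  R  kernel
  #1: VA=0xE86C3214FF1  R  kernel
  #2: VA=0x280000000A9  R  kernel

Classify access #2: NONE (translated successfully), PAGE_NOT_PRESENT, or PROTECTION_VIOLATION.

Walk each access:
#0 VA=0xA00C1A1CB41 (r,kernel):
  lvl0: tbl 0x31, slot 20 ⇒ 0x35007 (P1/RW1/US1/PS0)
  lvl1: tbl 0x35, slot 3 ⇒ 0x38007 (P1/RW1/US1/PS0)
  lvl2: tbl 0x38, slot 13 ⇒ 0x3C007 (P1/RW1/US1/PS0)
  lvl3: tbl 0x3C, slot 28 ⇒ 0x3E007 (P1/RW1/US1/PS0)
  ⇒ phys 0x3EB41  [4 reads]
#1 VA=0xE86C3214FF1 (r,kernel):
  lvl0: tbl 0x31, slot 29 ⇒ 0x3F007 (P1/RW1/US1/PS0)
  lvl1: tbl 0x3F, slot 27 ⇒ 0x41007 (P1/RW1/US1/PS0)
  lvl2: tbl 0x41, slot 25 ⇒ 0x45007 (P1/RW1/US1/PS0)
  lvl3: tbl 0x45, slot 20 ⇒ 0x48007 (P1/RW1/US1/PS0)
  ⇒ phys 0x48FF1  [4 reads]
#2 VA=0x280000000A9 (r,kernel):
  lvl0: tbl 0x31, slot 5 ⇒ 0x28004 (P0/RW0/US1/PS0)
  ⇒ fault: PAGE_NOT_PRESENT  — 1 lookups

Access #2 fault: PAGE_NOT_PRESENT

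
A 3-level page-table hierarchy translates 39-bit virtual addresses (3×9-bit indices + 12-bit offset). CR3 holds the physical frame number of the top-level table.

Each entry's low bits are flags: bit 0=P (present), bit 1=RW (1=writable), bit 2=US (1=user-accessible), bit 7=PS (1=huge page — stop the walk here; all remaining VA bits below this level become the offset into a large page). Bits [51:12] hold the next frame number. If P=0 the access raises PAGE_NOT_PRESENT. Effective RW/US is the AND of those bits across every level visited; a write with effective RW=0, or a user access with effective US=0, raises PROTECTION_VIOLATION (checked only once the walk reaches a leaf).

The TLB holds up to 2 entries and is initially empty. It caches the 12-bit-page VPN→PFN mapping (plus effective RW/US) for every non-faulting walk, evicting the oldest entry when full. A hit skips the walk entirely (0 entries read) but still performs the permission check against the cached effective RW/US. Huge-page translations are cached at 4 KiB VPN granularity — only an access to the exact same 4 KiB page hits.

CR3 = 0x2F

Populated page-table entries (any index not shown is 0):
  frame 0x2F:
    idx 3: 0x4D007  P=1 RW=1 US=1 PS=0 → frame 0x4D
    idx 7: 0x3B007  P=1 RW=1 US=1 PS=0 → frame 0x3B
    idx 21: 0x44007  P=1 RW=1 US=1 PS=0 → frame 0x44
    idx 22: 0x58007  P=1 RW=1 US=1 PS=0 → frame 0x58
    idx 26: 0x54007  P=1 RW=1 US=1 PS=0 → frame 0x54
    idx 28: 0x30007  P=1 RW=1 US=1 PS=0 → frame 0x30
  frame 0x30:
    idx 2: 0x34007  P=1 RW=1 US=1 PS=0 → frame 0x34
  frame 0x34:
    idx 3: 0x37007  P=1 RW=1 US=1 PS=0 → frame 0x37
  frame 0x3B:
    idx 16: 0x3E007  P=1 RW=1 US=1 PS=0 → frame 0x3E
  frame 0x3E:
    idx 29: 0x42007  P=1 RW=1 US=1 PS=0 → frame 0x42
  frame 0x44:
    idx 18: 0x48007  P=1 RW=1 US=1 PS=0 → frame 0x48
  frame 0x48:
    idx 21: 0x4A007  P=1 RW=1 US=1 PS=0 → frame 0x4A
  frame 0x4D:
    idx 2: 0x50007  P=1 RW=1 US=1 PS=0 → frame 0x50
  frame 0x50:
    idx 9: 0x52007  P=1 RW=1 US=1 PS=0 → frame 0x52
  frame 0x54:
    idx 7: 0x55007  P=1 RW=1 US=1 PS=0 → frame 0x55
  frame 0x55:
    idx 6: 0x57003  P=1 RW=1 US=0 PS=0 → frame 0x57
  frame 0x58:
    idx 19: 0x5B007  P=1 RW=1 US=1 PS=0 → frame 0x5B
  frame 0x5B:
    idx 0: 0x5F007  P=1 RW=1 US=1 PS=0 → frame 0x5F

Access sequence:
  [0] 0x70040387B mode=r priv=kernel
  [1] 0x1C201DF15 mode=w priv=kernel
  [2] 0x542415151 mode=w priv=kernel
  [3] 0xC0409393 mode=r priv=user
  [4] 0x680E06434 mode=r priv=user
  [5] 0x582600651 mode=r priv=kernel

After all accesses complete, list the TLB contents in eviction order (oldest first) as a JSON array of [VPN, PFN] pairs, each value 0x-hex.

Per-access translation:
#0 VA=0x70040387B (r,kernel):
  L0: frame=0x2F idx=28 entry=0x30007 [P=1 RW=1 US=1 PS=0]
  L1: frame=0x30 idx=2 entry=0x34007 [P=1 RW=1 US=1 PS=0]
  L2: frame=0x34 idx=3 entry=0x37007 [P=1 RW=1 US=1 PS=0]
  → PA=0x3787B  (3 entries read)
#1 VA=0x1C201DF15 (w,kernel):
  L0: frame=0x2F idx=7 entry=0x3B007 [P=1 RW=1 US=1 PS=0]
  L1: frame=0x3B idx=16 entry=0x3E007 [P=1 RW=1 US=1 PS=0]
  L2: frame=0x3E idx=29 entry=0x42007 [P=1 RW=1 US=1 PS=0]
  → PA=0x42F15  (3 entries read)
#2 VA=0x542415151 (w,kernel):
  L0: frame=0x2F idx=21 entry=0x44007 [P=1 RW=1 US=1 PS=0]
  L1: frame=0x44 idx=18 entry=0x48007 [P=1 RW=1 US=1 PS=0]
  L2: frame=0x48 idx=21 entry=0x4A007 [P=1 RW=1 US=1 PS=0]
  → PA=0x4A151  (3 entries read)
#3 VA=0xC0409393 (r,user):
  L0: frame=0x2F idx=3 entry=0x4D007 [P=1 RW=1 US=1 PS=0]
  L1: frame=0x4D idx=2 entry=0x50007 [P=1 RW=1 US=1 PS=0]
  L2: frame=0x50 idx=9 entry=0x52007 [P=1 RW=1 US=1 PS=0]
  → PA=0x52393  (3 entries read)
#4 VA=0x680E06434 (r,user):
  L0: frame=0x2F idx=26 entry=0x54007 [P=1 RW=1 US=1 PS=0]
  L1: frame=0x54 idx=7 entry=0x55007 [P=1 RW=1 US=1 PS=0]
  L2: frame=0x55 idx=6 entry=0x57003 [P=1 RW=1 US=0 PS=0]
  → PROTECTION_VIOLATION  (3 entries read)
#5 VA=0x582600651 (r,kernel):
  L0: frame=0x2F idx=22 entry=0x58007 [P=1 RW=1 US=1 PS=0]
  L1: frame=0x58 idx=19 entry=0x5B007 [P=1 RW=1 US=1 PS=0]
  L2: frame=0x5B idx=0 entry=0x5F007 [P=1 RW=1 US=1 PS=0]
  → PA=0x5F651  (3 entries read)

TLB: [["0xC0409", "0x52"], ["0x582600", "0x5F"]]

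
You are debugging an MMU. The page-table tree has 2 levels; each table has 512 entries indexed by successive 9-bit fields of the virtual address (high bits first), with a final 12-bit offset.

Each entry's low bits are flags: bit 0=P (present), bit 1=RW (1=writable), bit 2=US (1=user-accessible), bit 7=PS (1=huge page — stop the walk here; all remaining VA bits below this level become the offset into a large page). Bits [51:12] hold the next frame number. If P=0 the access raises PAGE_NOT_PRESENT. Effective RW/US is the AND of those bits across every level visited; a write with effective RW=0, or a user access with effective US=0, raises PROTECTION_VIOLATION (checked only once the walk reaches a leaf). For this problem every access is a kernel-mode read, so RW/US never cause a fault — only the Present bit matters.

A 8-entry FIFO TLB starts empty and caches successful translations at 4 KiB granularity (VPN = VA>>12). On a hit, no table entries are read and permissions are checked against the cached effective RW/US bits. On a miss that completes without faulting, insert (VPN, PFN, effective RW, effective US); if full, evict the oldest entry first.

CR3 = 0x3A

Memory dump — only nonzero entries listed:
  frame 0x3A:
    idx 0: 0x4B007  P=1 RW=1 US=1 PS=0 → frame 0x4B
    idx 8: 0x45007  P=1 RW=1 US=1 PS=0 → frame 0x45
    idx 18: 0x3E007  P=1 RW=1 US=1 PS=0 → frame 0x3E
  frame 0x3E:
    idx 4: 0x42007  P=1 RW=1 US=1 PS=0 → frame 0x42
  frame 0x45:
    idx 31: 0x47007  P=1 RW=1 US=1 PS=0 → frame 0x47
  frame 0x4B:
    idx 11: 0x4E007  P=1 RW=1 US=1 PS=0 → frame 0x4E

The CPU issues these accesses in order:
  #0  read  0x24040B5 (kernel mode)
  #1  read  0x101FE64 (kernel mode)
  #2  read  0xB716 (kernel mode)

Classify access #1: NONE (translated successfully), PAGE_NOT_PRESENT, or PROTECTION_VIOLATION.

Walk each access:
#0 VA=0x24040B5 (r,kernel):
  L0: frame=0x3A idx=18 entry=0x3E007 [P=1 RW=1 US=1 PS=0]
  L1: frame=0x3E idx=4 entry=0x42007 [P=1 RW=1 US=1 PS=0]
  ⇒ phys 0x420B5  [2 reads]
#1 VA=0x101FE64 (r,kernel):
  L0: frame=0x3A idx=8 entry=0x45007 [P=1 RW=1 US=1 PS=0]
  L1: frame=0x45 idx=31 entry=0x47007 [P=1 RW=1 US=1 PS=0]
  ⇒ phys 0x47E64  [2 reads]
#2 VA=0xB716 (r,kernel):
  L0: frame=0x3A idx=0 entry=0x4B007 [P=1 RW=1 US=1 PS=0]
  L1: frame=0x4B idx=11 entry=0x4E007 [P=1 RW=1 US=1 PS=0]
  ⇒ phys 0x4E716  [2 reads]

Access #1 fault: NONE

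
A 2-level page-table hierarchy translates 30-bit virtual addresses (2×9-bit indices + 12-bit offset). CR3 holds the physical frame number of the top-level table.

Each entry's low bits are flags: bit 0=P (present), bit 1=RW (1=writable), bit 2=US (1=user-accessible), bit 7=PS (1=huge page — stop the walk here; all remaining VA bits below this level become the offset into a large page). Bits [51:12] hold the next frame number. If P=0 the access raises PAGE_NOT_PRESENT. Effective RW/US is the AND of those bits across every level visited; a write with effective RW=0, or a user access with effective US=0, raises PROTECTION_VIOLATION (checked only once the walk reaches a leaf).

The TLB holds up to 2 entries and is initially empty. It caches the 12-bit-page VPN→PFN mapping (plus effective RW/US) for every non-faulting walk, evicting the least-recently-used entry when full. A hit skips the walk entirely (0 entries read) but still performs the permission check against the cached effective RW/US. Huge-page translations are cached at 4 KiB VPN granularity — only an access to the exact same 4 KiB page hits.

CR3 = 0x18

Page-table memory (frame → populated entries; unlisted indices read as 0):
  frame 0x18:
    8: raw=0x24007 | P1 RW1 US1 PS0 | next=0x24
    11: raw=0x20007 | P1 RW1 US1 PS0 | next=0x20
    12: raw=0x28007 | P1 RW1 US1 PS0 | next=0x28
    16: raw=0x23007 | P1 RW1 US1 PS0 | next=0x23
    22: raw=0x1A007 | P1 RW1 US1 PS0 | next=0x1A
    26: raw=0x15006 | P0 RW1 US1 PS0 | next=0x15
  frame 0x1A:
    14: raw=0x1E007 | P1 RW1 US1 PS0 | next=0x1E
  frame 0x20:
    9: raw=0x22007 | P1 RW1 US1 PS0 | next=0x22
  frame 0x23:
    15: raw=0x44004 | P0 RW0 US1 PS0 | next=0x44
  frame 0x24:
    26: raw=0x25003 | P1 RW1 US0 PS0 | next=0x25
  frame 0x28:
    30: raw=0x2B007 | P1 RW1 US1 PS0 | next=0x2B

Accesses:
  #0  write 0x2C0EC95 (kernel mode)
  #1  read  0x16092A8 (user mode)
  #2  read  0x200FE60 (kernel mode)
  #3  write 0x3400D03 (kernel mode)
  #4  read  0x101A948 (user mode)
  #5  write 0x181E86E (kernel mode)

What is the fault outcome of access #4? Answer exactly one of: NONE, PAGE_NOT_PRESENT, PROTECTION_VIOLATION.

Per-access translation:
#0 VA=0x2C0EC95 (w,kernel):
  L0 @0x18[22] → 0x1A007  P=1,RW=1,US=1,PS=0
  L1 @0x1A[14] → 0x1E007  P=1,RW=1,US=1,PS=0
  ⇒ phys 0x1EC95  [2 reads]
#1 VA=0x16092A8 (r,user):
  L0 @0x18[11] → 0x20007  P=1,RW=1,US=1,PS=0
  L1 @0x20[9] → 0x22007  P=1,RW=1,US=1,PS=0
  ⇒ phys 0x222A8  [2 reads]
#2 VA=0x200FE60 (r,kernel):
  L0 @0x18[16] → 0x23007  P=1,RW=1,US=1,PS=0
  L1 @0x23[15] → 0x44004  P=0,RW=0,US=1,PS=0
  ⇒ fault: PAGE_NOT_PRESENT  — 2 lookups
#3 VA=0x3400D03 (w,kernel):
  L0 @0x18[26] → 0x15006  P=0,RW=1,US=1,PS=0
  ⇒ fault: PAGE_NOT_PRESENT  — 1 lookups
#4 VA=0x101A948 (r,user):
  L0 @0x18[8] → 0x24007  P=1,RW=1,US=1,PS=0
  L1 @0x24[26] → 0x25003  P=1,RW=1,US=0,PS=0
  ⇒ fault: PROTECTION_VIOLATION  — 2 lookups
#5 VA=0x181E86E (w,kernel):
  L0 @0x18[12] → 0x28007  P=1,RW=1,US=1,PS=0
  L1 @0x28[30] → 0x2B007  P=1,RW=1,US=1,PS=0
  ⇒ phys 0x2B86E  [2 reads]

Access #4 fault: PROTECTION_VIOLATION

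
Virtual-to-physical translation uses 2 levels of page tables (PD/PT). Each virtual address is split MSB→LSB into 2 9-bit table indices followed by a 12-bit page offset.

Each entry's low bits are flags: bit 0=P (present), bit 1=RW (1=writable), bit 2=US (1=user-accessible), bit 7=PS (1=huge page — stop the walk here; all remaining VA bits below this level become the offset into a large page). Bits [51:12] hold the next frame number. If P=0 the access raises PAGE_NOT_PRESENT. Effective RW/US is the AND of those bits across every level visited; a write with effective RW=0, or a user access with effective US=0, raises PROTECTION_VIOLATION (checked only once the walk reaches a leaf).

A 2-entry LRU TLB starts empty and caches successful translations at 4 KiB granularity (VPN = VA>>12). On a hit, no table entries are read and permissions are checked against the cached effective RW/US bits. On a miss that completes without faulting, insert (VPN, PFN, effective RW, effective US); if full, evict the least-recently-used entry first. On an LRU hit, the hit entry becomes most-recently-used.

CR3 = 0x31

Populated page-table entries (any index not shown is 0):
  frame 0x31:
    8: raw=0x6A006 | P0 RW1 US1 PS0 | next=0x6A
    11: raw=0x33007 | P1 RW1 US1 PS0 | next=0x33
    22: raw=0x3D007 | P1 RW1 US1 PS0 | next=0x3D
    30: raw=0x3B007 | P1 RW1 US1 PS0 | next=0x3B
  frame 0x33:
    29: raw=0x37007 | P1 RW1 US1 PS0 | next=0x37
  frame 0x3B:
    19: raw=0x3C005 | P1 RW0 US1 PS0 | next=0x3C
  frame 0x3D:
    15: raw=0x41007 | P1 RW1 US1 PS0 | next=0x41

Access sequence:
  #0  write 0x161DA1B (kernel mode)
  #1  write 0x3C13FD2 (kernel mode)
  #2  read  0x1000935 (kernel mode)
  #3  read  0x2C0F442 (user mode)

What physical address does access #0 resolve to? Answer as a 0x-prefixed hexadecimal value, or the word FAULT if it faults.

Per-access translation:
#0 VA=0x161DA1B (w,kernel):
  lvl0: tbl 0x31, slot 11 ⇒ 0x33007 (P1/RW1/US1/PS0)
  lvl1: tbl 0x33, slot 29 ⇒ 0x37007 (P1/RW1/US1/PS0)
  ⇒ phys 0x37A1B  [2 reads]
#1 VA=0x3C13FD2 (w,kernel):
  lvl0: tbl 0x31, slot 30 ⇒ 0x3B007 (P1/RW1/US1/PS0)
  lvl1: tbl 0x3B, slot 19 ⇒ 0x3C005 (P1/RW0/US1/PS0)
  ⇒ fault: PROTECTION_VIOLATION  — 2 lookups
#2 VA=0x1000935 (r,kernel):
  lvl0: tbl 0x31, slot 8 ⇒ 0x6A006 (P0/RW1/US1/PS0)
  ⇒ fault: PAGE_NOT_PRESENT  — 1 lookups
#3 VA=0x2C0F442 (r,user):
  lvl0: tbl 0x31, slot 22 ⇒ 0x3D007 (P1/RW1/US1/PS0)
  lvl1: tbl 0x3D, slot 15 ⇒ 0x41007 (P1/RW1/US1/PS0)
  ⇒ phys 0x41442  [2 reads]

Access #0 PA: 0x37A1B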